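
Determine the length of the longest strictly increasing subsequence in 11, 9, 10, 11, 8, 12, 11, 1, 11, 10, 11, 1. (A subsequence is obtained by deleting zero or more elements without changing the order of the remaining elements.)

Let dp[i] be the longest increasing subsequence ending at position i. Then dp = [1, 1, 2, 3, 1, 4, 3, 1, 3, 2, 3, 1].
The maximum is 4; one witness is 9, 10, 11, 12 at positions 2,3,4,6.

4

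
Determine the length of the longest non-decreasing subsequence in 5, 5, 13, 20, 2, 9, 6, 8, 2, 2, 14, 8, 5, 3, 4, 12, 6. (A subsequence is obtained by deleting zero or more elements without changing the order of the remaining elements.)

6

Scanning left to right, the best length ending at each element is: 5→1, 5→2, 13→3, 20→4, 2→1, 9→3, 6→3, 8→4, 2→2, 2→3, 14→5, 8→5, 5→4, 3→4, 4→5, 12→6, 6→6.
So the longest non-decreasing subsequence has length 6, e.g. 5, 5, 6, 8, 8, 12.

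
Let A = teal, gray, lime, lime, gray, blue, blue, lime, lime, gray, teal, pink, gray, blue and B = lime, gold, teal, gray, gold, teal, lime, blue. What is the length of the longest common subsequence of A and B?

4

A longest common subsequence is teal, gray, lime, blue (length 4); the LCS DP confirms no longer common subsequence exists.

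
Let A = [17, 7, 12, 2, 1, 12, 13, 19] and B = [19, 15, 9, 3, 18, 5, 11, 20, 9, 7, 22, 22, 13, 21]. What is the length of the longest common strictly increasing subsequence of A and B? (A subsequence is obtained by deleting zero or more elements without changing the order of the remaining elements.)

A longest common strictly increasing subsequence is 7, 13 (length 2); it appears in order in both A and B, and no longer such subsequence exists.

2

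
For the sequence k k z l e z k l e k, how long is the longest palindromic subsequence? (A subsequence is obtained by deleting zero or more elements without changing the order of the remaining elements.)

One longest palindromic subsequence is kkzezkk (positions 1,2,3,5,6,7,10); it reads the same forward and backward, and the interval DP gives dp[1][10] = 7.

7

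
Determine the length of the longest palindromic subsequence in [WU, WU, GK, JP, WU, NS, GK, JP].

Using dp[i][j] = 2 + dp[i+1][j−1] if the ends match, else max(dp[i+1][j], dp[i][j−1]):
dp[1][8] = 3. A witness is JP GK JP at positions 4,7,8.

3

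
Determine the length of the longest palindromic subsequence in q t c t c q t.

One longest palindromic subsequence is tctct (positions 2,3,4,5,7); it reads the same forward and backward, and the interval DP gives dp[1][7] = 5.

5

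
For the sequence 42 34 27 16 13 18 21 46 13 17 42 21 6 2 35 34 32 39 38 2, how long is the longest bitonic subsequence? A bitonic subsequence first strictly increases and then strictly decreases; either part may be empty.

9

Let inc[i] be the LIS ending at i and dec[i] the longest strictly decreasing subsequence starting at i. inc = [1, 1, 1, 1, 1, 2, 3, 4, 1, 2, 4, 3, 1, 1, 4, 4, 4, 5, 5, 1], dec = [7, 6, 5, 4, 3, 4, 4, 6, 3, 3, 5, 3, 2, 1, 4, 3, 2, 3, 2, 1].
max_i inc[i]+dec[i]−1 = 9, with one witness 16, 18, 21, 46, 42, 35, 34, 32, 2.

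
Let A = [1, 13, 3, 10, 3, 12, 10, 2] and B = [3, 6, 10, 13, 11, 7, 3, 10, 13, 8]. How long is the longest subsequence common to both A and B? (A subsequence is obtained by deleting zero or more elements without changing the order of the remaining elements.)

A longest common subsequence is 3, 10, 3, 10 (length 4); the LCS DP confirms no longer common subsequence exists.

4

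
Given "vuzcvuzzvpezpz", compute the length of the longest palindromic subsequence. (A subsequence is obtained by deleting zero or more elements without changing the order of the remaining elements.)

One longest palindromic subsequence is zvzzvz (positions 3,5,7,8,9,14); it reads the same forward and backward, and the interval DP gives dp[1][14] = 6.

6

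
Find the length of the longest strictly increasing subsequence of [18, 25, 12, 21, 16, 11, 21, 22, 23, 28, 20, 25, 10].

Let dp[i] be the longest increasing subsequence ending at position i. Then dp = [1, 2, 1, 2, 2, 1, 3, 4, 5, 6, 3, 6, 1].
The maximum is 6; one witness is 12, 16, 21, 22, 23, 28 at positions 3,5,7,8,9,10.

6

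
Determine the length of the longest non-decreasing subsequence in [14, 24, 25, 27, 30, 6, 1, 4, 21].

Scanning left to right, the best length ending at each element is: 14→1, 24→2, 25→3, 27→4, 30→5, 6→1, 1→1, 4→2, 21→3.
So the longest non-decreasing subsequence has length 5, e.g. 14, 24, 25, 27, 30.

5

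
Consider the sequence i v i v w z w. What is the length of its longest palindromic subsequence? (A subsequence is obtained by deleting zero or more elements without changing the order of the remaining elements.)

3

One longest palindromic subsequence is wzw (positions 5,6,7); it reads the same forward and backward, and the interval DP gives dp[1][7] = 3.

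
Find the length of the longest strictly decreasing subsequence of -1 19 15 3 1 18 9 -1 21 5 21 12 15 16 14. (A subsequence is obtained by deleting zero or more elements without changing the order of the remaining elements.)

Let dp[i] be the longest decreasing subsequence ending at position i. Then dp = [1, 1, 2, 3, 4, 2, 3, 5, 1, 4, 1, 3, 3, 3, 4].
The maximum is 5; one witness is 19, 15, 3, 1, -1 at positions 2,3,4,5,8.

5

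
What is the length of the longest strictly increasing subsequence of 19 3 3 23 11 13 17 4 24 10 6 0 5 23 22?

5

Scanning left to right, the best length ending at each element is: 19→1, 3→1, 3→1, 23→2, 11→2, 13→3, 17→4, 4→2, 24→5, 10→3, 6→3, 0→1, 5→3, 23→5, 22→5.
So the longest increasing subsequence has length 5, e.g. 3, 11, 13, 17, 24.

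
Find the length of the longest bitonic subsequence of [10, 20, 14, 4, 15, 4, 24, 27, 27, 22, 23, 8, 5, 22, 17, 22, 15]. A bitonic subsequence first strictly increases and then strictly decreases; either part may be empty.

9

Let inc[i] be the LIS ending at i and dec[i] the longest strictly decreasing subsequence starting at i. inc = [1, 2, 2, 1, 3, 1, 4, 5, 5, 4, 5, 2, 2, 4, 4, 5, 3], dec = [3, 4, 3, 1, 3, 1, 5, 5, 5, 3, 4, 2, 1, 3, 2, 2, 1].
max_i inc[i]+dec[i]−1 = 9, with one witness 10, 14, 15, 24, 27, 23, 22, 17, 15.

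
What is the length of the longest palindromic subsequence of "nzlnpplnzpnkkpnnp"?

9

One longest palindromic subsequence is nnpnpnpnn (positions 1,4,5,8,10,11,14,15,16); it reads the same forward and backward, and the interval DP gives dp[1][17] = 9.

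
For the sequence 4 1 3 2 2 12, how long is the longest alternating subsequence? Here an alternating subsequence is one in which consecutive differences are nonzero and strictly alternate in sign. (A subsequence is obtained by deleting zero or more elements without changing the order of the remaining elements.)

Track the best alternating length ending on an up-step vs a down-step at each position: up/down = 1/1, 1/2, 3/2, 3/4, 3/4, 5/1.
The maximum over both is 5; one such subsequence is 4, 1, 3, 2, 12.

5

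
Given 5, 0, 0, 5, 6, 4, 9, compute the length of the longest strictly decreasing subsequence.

Scanning left to right, the best length ending at each element is: 5→1, 0→2, 0→2, 5→1, 6→1, 4→2, 9→1.
So the longest decreasing subsequence has length 2, e.g. 5, 0.

2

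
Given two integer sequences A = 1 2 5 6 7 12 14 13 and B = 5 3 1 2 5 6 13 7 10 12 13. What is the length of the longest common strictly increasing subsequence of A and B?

A longest common strictly increasing subsequence is 1, 2, 5, 6, 7, 12, 13 (length 7); it appears in order in both A and B, and no longer such subsequence exists.

7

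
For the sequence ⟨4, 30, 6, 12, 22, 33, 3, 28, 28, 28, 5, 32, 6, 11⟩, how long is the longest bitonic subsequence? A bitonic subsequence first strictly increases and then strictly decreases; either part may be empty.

7

Let inc[i] be the LIS ending at i and dec[i] the longest strictly decreasing subsequence starting at i. inc = [1, 2, 2, 3, 4, 5, 1, 5, 5, 5, 2, 6, 3, 4], dec = [2, 3, 2, 2, 2, 3, 1, 2, 2, 2, 1, 2, 1, 1].
max_i inc[i]+dec[i]−1 = 7, with one witness 4, 6, 12, 22, 33, 32, 11.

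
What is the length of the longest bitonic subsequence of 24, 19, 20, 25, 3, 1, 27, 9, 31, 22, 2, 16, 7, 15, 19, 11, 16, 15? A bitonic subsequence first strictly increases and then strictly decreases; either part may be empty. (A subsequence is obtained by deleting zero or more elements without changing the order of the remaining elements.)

9

Let inc[i] be the LIS ending at i and dec[i] the longest strictly decreasing subsequence starting at i. inc = [1, 1, 2, 3, 1, 1, 4, 2, 5, 3, 2, 3, 3, 4, 5, 4, 5, 5], dec = [5, 4, 4, 5, 2, 1, 5, 2, 5, 4, 1, 3, 1, 2, 3, 1, 2, 1].
max_i inc[i]+dec[i]−1 = 9, with one witness 19, 20, 25, 27, 31, 22, 19, 16, 15.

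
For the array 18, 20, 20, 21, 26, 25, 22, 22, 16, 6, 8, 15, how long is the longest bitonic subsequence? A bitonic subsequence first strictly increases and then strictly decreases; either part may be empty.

8

One longest bitonic subsequence is 18, 20, 21, 26, 25, 22, 16, 15 (positions 1,2,4,5,6,8,9,12): it rises to 26 then falls. Length 8 is optimal.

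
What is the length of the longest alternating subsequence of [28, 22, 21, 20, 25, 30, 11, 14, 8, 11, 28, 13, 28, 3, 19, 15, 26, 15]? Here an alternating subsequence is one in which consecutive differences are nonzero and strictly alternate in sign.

14

A longest alternating subsequence is 28, 22, 25, 11, 14, 8, 28, 13, 28, 3, 19, 15, 26, 15 (positions 1,2,5,7,8,9,11,12,13,14,15,16,17,18); its 13 consecutive differences strictly alternate in sign, and length 14 is optimal.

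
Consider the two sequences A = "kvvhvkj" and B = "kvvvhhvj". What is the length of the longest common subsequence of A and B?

6

Backtracking the LCS table gives one alignment: k (A1,B1) → v (A2,B3) → v (A3,B4) → h (A4,B6) → v (A5,B7) → j (A7,B8).
So the longest common subsequence has length 6.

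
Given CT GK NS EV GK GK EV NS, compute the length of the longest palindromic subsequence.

One longest palindromic subsequence is NS EV GK GK EV NS (positions 3,4,5,6,7,8); it reads the same forward and backward, and the interval DP gives dp[1][8] = 6.

6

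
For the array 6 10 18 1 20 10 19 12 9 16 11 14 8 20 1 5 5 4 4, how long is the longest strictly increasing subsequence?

Let dp[i] be the longest increasing subsequence ending at position i. Then dp = [1, 2, 3, 1, 4, 2, 4, 3, 2, 4, 3, 4, 2, 5, 1, 2, 2, 2, 2].
The maximum is 5; one witness is 6, 10, 18, 19, 20 at positions 1,2,3,7,14.

5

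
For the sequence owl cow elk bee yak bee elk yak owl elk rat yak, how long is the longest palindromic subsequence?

One longest palindromic subsequence is owl elk bee yak bee elk owl (positions 1,3,4,5,6,7,9); it reads the same forward and backward, and the interval DP gives dp[1][12] = 7.

7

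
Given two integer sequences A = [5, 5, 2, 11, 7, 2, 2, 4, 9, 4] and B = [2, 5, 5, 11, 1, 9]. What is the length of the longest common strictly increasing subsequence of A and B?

A longest common strictly increasing subsequence is 2, 11 (length 2); it appears in order in both A and B, and no longer such subsequence exists.

2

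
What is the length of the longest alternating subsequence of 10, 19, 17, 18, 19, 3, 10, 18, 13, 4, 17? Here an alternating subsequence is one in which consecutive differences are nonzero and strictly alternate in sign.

8

Track the best alternating length ending on an up-step vs a down-step at each position: up/down = 1/1, 2/1, 2/3, 4/3, 4/1, 1/5, 6/5, 6/5, 6/7, 6/7, 8/7.
The maximum over both is 8; one such subsequence is 10, 19, 17, 18, 3, 18, 13, 17.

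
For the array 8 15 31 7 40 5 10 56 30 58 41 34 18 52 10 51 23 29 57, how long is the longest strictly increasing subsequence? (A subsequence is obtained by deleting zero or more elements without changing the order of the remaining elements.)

Scanning left to right, the best length ending at each element is: 8→1, 15→2, 31→3, 7→1, 40→4, 5→1, 10→2, 56→5, 30→3, 58→6, 41→5, 34→4, 18→3, 52→6, 10→2, 51→6, 23→4, 29→5, 57→7.
So the longest increasing subsequence has length 7, e.g. 8, 15, 31, 40, 41, 52, 57.

7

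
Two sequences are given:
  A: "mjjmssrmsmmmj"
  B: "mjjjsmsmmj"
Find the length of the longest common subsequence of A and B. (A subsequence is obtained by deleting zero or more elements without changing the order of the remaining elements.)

9

Backtracking the LCS table gives one alignment: m (A1,B1) → j (A2,B3) → j (A3,B4) → s (A6,B5) → m (A8,B6) → s (A9,B7) → m (A11,B8) → m (A12,B9) → j (A13,B10).
So the longest common subsequence has length 9.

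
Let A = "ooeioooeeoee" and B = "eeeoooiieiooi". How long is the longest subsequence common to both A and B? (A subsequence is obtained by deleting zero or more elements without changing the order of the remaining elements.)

6

A longest common subsequence is ooeioo (length 6); the LCS DP confirms no longer common subsequence exists.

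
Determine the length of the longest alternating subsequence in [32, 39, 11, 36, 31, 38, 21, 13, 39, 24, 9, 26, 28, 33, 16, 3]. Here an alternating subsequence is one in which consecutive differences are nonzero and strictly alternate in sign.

11

A longest alternating subsequence is 32, 39, 11, 36, 31, 38, 21, 39, 24, 26, 16 (positions 1,2,3,4,5,6,7,9,10,12,15); its 10 consecutive differences strictly alternate in sign, and length 11 is optimal.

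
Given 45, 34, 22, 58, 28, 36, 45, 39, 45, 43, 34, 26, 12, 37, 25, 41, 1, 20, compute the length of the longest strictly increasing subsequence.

5

Let dp[i] be the longest increasing subsequence ending at position i. Then dp = [1, 1, 1, 2, 2, 3, 4, 4, 5, 5, 3, 2, 1, 4, 2, 5, 1, 2].
The maximum is 5; one witness is 22, 28, 36, 39, 45 at positions 3,5,6,8,9.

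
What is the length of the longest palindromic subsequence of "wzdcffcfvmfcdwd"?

Using dp[i][j] = 2 + dp[i+1][j−1] if the ends match, else max(dp[i+1][j], dp[i][j−1]):
dp[1][15] = 11. A witness is wdcffcffcdw at positions 1,3,4,5,6,7,8,11,12,13,14.

11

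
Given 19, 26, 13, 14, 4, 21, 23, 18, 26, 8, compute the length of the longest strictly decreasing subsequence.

4

Scanning left to right, the best length ending at each element is: 19→1, 26→1, 13→2, 14→2, 4→3, 21→2, 23→2, 18→3, 26→1, 8→4.
So the longest decreasing subsequence has length 4, e.g. 26, 21, 18, 8.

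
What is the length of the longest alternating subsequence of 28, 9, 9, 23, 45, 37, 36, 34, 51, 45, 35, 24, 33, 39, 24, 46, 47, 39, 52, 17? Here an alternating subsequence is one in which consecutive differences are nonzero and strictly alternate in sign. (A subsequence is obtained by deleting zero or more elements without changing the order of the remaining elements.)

A longest alternating subsequence is 28, 9, 45, 37, 51, 24, 33, 24, 46, 39, 52, 17 (positions 1,2,5,6,9,12,13,15,16,18,19,20); its 11 consecutive differences strictly alternate in sign, and length 12 is optimal.

12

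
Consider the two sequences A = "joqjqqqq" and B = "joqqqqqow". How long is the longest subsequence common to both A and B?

7

A longest common subsequence is joqqqqq (length 7); the LCS DP confirms no longer common subsequence exists.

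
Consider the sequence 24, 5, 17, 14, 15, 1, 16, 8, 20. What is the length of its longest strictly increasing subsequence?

5

One longest increasing subsequence is 5, 14, 15, 16, 20 (positions 2,4,5,7,9), of length 5; no longer one exists.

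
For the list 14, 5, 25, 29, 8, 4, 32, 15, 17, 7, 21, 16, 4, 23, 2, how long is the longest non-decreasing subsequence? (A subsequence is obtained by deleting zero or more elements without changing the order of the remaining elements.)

6

Let dp[i] be the longest non-decreasing subsequence ending at position i. Then dp = [1, 1, 2, 3, 2, 1, 4, 3, 4, 2, 5, 4, 2, 6, 1].
The maximum is 6; one witness is 5, 8, 15, 17, 21, 23 at positions 2,5,8,9,11,14.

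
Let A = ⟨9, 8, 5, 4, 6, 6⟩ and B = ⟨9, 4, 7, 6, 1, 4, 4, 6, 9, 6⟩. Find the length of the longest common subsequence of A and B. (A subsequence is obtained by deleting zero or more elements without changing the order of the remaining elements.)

Backtracking the LCS table gives one alignment: 9 (A1,B1) → 4 (A4,B7) → 6 (A5,B8) → 6 (A6,B10).
So the longest common subsequence has length 4.

4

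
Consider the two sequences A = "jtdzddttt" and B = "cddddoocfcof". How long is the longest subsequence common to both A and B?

3

A longest common subsequence is ddd (length 3); the LCS DP confirms no longer common subsequence exists.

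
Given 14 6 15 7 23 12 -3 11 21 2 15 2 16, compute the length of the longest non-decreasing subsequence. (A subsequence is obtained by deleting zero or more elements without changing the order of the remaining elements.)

5

Scanning left to right, the best length ending at each element is: 14→1, 6→1, 15→2, 7→2, 23→3, 12→3, -3→1, 11→3, 21→4, 2→2, 15→4, 2→3, 16→5.
So the longest non-decreasing subsequence has length 5, e.g. 6, 7, 12, 15, 16.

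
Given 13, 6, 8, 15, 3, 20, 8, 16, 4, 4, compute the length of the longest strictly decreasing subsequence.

3

Scanning left to right, the best length ending at each element is: 13→1, 6→2, 8→2, 15→1, 3→3, 20→1, 8→2, 16→2, 4→3, 4→3.
So the longest decreasing subsequence has length 3, e.g. 13, 6, 3.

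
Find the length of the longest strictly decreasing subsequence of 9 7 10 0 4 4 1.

Let dp[i] be the longest decreasing subsequence ending at position i. Then dp = [1, 2, 1, 3, 3, 3, 4].
The maximum is 4; one witness is 9, 7, 4, 1 at positions 1,2,5,7.

4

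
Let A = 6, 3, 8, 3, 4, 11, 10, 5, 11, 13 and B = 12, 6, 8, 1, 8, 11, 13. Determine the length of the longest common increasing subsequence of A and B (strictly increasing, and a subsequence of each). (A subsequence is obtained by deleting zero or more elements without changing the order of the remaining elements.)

A longest common strictly increasing subsequence is 6, 8, 11, 13 (length 4); it appears in order in both A and B, and no longer such subsequence exists.

4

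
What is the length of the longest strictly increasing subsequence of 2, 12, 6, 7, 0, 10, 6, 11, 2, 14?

Scanning left to right, the best length ending at each element is: 2→1, 12→2, 6→2, 7→3, 0→1, 10→4, 6→2, 11→5, 2→2, 14→6.
So the longest increasing subsequence has length 6, e.g. 2, 6, 7, 10, 11, 14.

6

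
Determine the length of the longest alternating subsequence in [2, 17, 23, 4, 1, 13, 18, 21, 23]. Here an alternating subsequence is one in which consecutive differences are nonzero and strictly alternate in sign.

Track the best alternating length ending on an up-step vs a down-step at each position: up/down = 1/1, 2/1, 2/1, 2/3, 1/3, 4/3, 4/3, 4/3, 4/1.
The maximum over both is 4; one such subsequence is 2, 17, 4, 13.

4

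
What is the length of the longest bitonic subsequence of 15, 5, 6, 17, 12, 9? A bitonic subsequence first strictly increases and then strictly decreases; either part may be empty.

5

Let inc[i] be the LIS ending at i and dec[i] the longest strictly decreasing subsequence starting at i. inc = [1, 1, 2, 3, 3, 3], dec = [3, 1, 1, 3, 2, 1].
max_i inc[i]+dec[i]−1 = 5, with one witness 5, 6, 17, 12, 9.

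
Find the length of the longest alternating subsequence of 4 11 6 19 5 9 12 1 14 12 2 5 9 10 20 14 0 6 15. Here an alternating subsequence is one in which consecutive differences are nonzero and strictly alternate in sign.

A longest alternating subsequence is 4, 11, 6, 19, 5, 9, 1, 14, 2, 5, 0, 6 (positions 1,2,3,4,5,6,8,9,11,12,17,18); its 11 consecutive differences strictly alternate in sign, and length 12 is optimal.

12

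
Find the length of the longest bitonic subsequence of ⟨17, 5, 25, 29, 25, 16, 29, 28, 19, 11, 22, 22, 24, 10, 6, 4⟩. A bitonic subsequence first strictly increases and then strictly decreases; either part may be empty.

Let inc[i] be the LIS ending at i and dec[i] the longest strictly decreasing subsequence starting at i. inc = [1, 1, 2, 3, 2, 2, 3, 3, 3, 2, 4, 4, 5, 2, 2, 1], dec = [6, 2, 6, 7, 6, 5, 7, 6, 5, 4, 4, 4, 4, 3, 2, 1].
max_i inc[i]+dec[i]−1 = 9, with one witness 17, 25, 29, 28, 19, 11, 10, 6, 4.

9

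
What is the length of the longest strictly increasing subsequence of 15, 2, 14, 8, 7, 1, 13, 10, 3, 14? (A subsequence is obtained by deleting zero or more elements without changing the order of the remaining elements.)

Scanning left to right, the best length ending at each element is: 15→1, 2→1, 14→2, 8→2, 7→2, 1→1, 13→3, 10→3, 3→2, 14→4.
So the longest increasing subsequence has length 4, e.g. 2, 8, 13, 14.

4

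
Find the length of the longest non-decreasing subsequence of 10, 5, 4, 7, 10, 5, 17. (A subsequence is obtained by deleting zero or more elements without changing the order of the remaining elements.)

4

Let dp[i] be the longest non-decreasing subsequence ending at position i. Then dp = [1, 1, 1, 2, 3, 2, 4].
The maximum is 4; one witness is 5, 7, 10, 17 at positions 2,4,5,7.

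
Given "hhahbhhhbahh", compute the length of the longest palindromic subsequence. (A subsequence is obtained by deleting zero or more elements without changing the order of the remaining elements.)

11

One longest palindromic subsequence is hhabhhhbahh (positions 1,2,3,5,6,7,8,9,10,11,12); it reads the same forward and backward, and the interval DP gives dp[1][12] = 11.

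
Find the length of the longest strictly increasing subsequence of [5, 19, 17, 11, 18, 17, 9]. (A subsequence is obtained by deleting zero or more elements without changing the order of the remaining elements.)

Let dp[i] be the longest increasing subsequence ending at position i. Then dp = [1, 2, 2, 2, 3, 3, 2].
The maximum is 3; one witness is 5, 17, 18 at positions 1,3,5.

3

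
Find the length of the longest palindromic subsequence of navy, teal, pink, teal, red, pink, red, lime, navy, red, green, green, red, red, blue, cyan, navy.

8

One longest palindromic subsequence is navy red red green green red red navy (positions 1,7,10,11,12,13,14,17); it reads the same forward and backward, and the interval DP gives dp[1][17] = 8.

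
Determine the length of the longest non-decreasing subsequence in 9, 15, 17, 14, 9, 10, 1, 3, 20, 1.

Let dp[i] be the longest non-decreasing subsequence ending at position i. Then dp = [1, 2, 3, 2, 2, 3, 1, 2, 4, 2].
The maximum is 4; one witness is 9, 15, 17, 20 at positions 1,2,3,9.

4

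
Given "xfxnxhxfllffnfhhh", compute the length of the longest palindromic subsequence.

8

Using dp[i][j] = 2 + dp[i+1][j−1] if the ends match, else max(dp[i+1][j], dp[i][j−1]):
dp[1][17] = 8. A witness is fnfllfnf at positions 2,4,8,9,10,12,13,14.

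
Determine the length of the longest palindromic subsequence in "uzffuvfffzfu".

One longest palindromic subsequence is uzfffffzu (positions 1,2,3,4,7,8,9,10,12); it reads the same forward and backward, and the interval DP gives dp[1][12] = 9.

9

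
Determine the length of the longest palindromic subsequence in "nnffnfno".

6

One longest palindromic subsequence is nnffnn (positions 1,2,3,4,5,7); it reads the same forward and backward, and the interval DP gives dp[1][8] = 6.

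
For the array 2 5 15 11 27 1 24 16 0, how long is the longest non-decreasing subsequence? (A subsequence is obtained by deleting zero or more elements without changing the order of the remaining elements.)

Scanning left to right, the best length ending at each element is: 2→1, 5→2, 15→3, 11→3, 27→4, 1→1, 24→4, 16→4, 0→1.
So the longest non-decreasing subsequence has length 4, e.g. 2, 5, 15, 27.

4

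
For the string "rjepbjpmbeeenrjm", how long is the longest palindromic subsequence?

Using dp[i][j] = 2 + dp[i+1][j−1] if the ends match, else max(dp[i+1][j], dp[i][j−1]):
dp[1][16] = 7. A witness is jebmbej at positions 2,3,5,8,9,12,15.

7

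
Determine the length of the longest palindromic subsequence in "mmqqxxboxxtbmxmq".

One longest palindromic subsequence is mmxxoxxmm (positions 1,2,5,6,8,9,10,13,15); it reads the same forward and backward, and the interval DP gives dp[1][16] = 9.

9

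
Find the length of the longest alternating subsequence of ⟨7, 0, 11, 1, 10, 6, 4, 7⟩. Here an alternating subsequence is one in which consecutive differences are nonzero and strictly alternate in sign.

A longest alternating subsequence is 7, 0, 11, 1, 10, 6, 7 (positions 1,2,3,4,5,6,8); its 6 consecutive differences strictly alternate in sign, and length 7 is optimal.

7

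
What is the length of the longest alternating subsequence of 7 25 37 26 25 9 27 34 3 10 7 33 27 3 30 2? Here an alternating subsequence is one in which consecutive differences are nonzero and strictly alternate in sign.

11

A longest alternating subsequence is 7, 37, 26, 27, 3, 10, 7, 33, 27, 30, 2 (positions 1,3,4,7,9,10,11,12,13,15,16); its 10 consecutive differences strictly alternate in sign, and length 11 is optimal.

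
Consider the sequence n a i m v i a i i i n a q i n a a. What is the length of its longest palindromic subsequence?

Using dp[i][j] = 2 + dp[i+1][j−1] if the ends match, else max(dp[i+1][j], dp[i][j−1]):
dp[1][17] = 9. A witness is aiaiiiaia at positions 2,6,7,8,9,10,12,14,17.

9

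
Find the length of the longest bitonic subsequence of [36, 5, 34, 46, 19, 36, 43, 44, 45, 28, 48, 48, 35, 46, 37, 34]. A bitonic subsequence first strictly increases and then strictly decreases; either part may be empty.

One longest bitonic subsequence is 5, 34, 36, 43, 44, 45, 48, 46, 37, 34 (positions 2,3,6,7,8,9,11,14,15,16): it rises to 48 then falls. Length 10 is optimal.

10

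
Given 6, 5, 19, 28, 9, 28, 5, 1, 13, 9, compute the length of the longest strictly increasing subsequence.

One longest increasing subsequence is 6, 19, 28 (positions 1,3,4), of length 3; no longer one exists.

3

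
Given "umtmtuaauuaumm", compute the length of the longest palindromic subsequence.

One longest palindromic subsequence is mmuauuaumm (positions 2,4,6,7,9,10,11,12,13,14); it reads the same forward and backward, and the interval DP gives dp[1][14] = 10.

10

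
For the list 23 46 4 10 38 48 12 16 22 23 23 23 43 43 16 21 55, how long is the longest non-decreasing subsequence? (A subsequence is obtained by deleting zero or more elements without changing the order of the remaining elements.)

One longest non-decreasing subsequence is 4, 10, 12, 16, 22, 23, 23, 23, 43, 43, 55 (positions 3,4,7,8,9,10,11,12,13,14,17), of length 11; no longer one exists.

11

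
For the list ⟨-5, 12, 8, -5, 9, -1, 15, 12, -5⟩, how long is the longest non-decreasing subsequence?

One longest non-decreasing subsequence is -5, 8, 9, 15 (positions 1,3,5,7), of length 4; no longer one exists.

4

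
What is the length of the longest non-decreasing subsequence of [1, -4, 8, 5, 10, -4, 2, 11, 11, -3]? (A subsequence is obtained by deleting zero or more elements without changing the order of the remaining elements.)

5

One longest non-decreasing subsequence is 1, 8, 10, 11, 11 (positions 1,3,5,8,9), of length 5; no longer one exists.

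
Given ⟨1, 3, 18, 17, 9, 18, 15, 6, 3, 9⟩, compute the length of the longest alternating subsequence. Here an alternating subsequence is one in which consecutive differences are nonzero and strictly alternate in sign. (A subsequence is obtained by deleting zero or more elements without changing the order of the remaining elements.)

A longest alternating subsequence is 1, 18, 17, 18, 6, 9 (positions 1,3,4,6,8,10); its 5 consecutive differences strictly alternate in sign, and length 6 is optimal.

6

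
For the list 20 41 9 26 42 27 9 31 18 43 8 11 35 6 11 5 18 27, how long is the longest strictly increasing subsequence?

Let dp[i] be the longest increasing subsequence ending at position i. Then dp = [1, 2, 1, 2, 3, 3, 1, 4, 2, 5, 1, 2, 5, 1, 2, 1, 3, 4].
The maximum is 5; one witness is 20, 26, 27, 31, 43 at positions 1,4,6,8,10.

5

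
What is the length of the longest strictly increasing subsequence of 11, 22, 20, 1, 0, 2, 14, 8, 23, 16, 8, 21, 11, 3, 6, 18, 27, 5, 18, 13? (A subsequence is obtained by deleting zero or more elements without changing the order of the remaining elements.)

6

Let dp[i] be the longest increasing subsequence ending at position i. Then dp = [1, 2, 2, 1, 1, 2, 3, 3, 4, 4, 3, 5, 4, 3, 4, 5, 6, 4, 5, 5].
The maximum is 6; one witness is 1, 2, 14, 16, 21, 27 at positions 4,6,7,10,12,17.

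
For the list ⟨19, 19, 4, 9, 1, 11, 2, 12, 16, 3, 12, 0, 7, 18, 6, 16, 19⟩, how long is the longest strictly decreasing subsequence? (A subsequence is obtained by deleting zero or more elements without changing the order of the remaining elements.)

5

Let dp[i] be the longest decreasing subsequence ending at position i. Then dp = [1, 1, 2, 2, 3, 2, 3, 2, 2, 3, 3, 4, 4, 2, 5, 3, 1].
The maximum is 5; one witness is 19, 16, 12, 7, 6 at positions 1,9,11,13,15.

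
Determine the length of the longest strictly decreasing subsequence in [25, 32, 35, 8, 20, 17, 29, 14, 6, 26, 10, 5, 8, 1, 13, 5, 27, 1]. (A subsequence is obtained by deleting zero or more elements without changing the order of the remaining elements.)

8

One longest decreasing subsequence is 25, 20, 17, 14, 10, 8, 5, 1 (positions 1,5,6,8,11,13,16,18), of length 8; no longer one exists.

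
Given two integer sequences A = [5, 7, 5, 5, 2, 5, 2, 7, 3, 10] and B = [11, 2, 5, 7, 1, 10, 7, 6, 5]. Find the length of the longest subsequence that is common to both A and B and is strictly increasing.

A longest common strictly increasing subsequence is 2, 5, 7, 10 (length 4); it appears in order in both A and B, and no longer such subsequence exists.

4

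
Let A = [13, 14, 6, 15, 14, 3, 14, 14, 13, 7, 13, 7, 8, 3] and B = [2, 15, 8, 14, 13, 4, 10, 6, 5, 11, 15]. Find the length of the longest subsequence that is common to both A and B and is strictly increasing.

For each value that appears in both, track the longest common increasing run ending there.
The best achievable length is 2; one witness is 14, 15 (A-positions 2,4, B-positions 4,11).

2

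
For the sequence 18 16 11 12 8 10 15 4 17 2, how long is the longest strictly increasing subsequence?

Scanning left to right, the best length ending at each element is: 18→1, 16→1, 11→1, 12→2, 8→1, 10→2, 15→3, 4→1, 17→4, 2→1.
So the longest increasing subsequence has length 4, e.g. 11, 12, 15, 17.

4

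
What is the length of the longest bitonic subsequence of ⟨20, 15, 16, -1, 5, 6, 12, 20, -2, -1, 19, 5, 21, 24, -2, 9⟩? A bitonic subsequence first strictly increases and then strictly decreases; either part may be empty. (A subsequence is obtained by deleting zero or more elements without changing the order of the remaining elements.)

8

Let inc[i] be the LIS ending at i and dec[i] the longest strictly decreasing subsequence starting at i. inc = [1, 1, 2, 1, 2, 3, 4, 5, 1, 2, 5, 3, 6, 7, 1, 4], dec = [5, 4, 4, 2, 3, 3, 3, 4, 1, 2, 3, 2, 2, 2, 1, 1].
max_i inc[i]+dec[i]−1 = 8, with one witness -1, 5, 6, 12, 20, 19, 5, -2.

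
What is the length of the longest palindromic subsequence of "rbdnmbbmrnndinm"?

Using dp[i][j] = 2 + dp[i+1][j−1] if the ends match, else max(dp[i+1][j], dp[i][j−1]):
dp[1][15] = 8. A witness is dnmbbmnd at positions 3,4,5,6,7,8,11,12.

8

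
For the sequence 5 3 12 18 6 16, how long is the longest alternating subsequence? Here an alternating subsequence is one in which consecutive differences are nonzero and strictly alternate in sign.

A longest alternating subsequence is 5, 3, 12, 6, 16 (positions 1,2,3,5,6); its 4 consecutive differences strictly alternate in sign, and length 5 is optimal.

5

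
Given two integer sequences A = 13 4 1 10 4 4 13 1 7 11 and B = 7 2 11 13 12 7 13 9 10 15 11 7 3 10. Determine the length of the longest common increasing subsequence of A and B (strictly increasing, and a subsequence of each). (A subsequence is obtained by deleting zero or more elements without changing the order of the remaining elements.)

For each value that appears in both, track the longest common increasing run ending there.
The best achievable length is 2; one witness is 7, 11 (A-positions 9,10, B-positions 1,3).

2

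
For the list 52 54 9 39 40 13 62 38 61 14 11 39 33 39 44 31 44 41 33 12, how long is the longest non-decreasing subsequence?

7

Let dp[i] be the longest non-decreasing subsequence ending at position i. Then dp = [1, 2, 1, 2, 3, 2, 4, 3, 4, 3, 2, 4, 4, 5, 6, 4, 7, 6, 5, 3].
The maximum is 7; one witness is 9, 13, 38, 39, 39, 44, 44 at positions 3,6,8,12,14,15,17.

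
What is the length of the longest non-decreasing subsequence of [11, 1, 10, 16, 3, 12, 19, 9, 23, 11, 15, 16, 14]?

Scanning left to right, the best length ending at each element is: 11→1, 1→1, 10→2, 16→3, 3→2, 12→3, 19→4, 9→3, 23→5, 11→4, 15→5, 16→6, 14→5.
So the longest non-decreasing subsequence has length 6, e.g. 1, 3, 9, 11, 15, 16.

6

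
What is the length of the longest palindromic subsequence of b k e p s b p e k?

7

Using dp[i][j] = 2 + dp[i+1][j−1] if the ends match, else max(dp[i+1][j], dp[i][j−1]):
dp[1][9] = 7. A witness is kepbpek at positions 2,3,4,6,7,8,9.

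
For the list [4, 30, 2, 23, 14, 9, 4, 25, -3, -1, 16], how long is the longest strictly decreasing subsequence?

One longest decreasing subsequence is 30, 23, 14, 9, 4, -3 (positions 2,4,5,6,7,9), of length 6; no longer one exists.

6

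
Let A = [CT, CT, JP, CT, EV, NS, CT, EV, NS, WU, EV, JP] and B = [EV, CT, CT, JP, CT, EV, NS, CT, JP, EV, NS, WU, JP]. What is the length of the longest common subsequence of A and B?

11

Backtracking the LCS table gives one alignment: CT (A1,B2) → CT (A2,B3) → JP (A3,B4) → CT (A4,B5) → EV (A5,B6) → NS (A6,B7) → CT (A7,B8) → EV (A8,B10) → NS (A9,B11) → WU (A10,B12) → JP (A12,B13).
So the longest common subsequence has length 11.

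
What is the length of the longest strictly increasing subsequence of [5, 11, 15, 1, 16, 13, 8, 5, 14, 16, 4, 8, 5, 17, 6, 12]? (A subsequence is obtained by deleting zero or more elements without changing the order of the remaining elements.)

6

One longest increasing subsequence is 5, 11, 13, 14, 16, 17 (positions 1,2,6,9,10,14), of length 6; no longer one exists.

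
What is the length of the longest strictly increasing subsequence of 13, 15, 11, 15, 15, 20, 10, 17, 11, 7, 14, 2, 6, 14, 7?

3

One longest increasing subsequence is 13, 15, 20 (positions 1,2,6), of length 3; no longer one exists.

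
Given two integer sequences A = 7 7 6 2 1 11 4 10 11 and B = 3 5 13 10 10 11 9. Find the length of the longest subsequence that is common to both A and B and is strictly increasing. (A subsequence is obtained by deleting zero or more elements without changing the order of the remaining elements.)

2

A longest common strictly increasing subsequence is 10, 11 (length 2); it appears in order in both A and B, and no longer such subsequence exists.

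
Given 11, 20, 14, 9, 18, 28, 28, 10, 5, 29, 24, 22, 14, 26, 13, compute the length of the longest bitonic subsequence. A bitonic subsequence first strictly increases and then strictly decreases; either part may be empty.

9

One longest bitonic subsequence is 11, 14, 18, 28, 29, 24, 22, 14, 13 (positions 1,3,5,6,10,11,12,13,15): it rises to 29 then falls. Length 9 is optimal.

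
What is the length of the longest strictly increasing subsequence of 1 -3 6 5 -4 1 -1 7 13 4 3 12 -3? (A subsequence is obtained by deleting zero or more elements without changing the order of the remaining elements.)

Scanning left to right, the best length ending at each element is: 1→1, -3→1, 6→2, 5→2, -4→1, 1→2, -1→2, 7→3, 13→4, 4→3, 3→3, 12→4, -3→2.
So the longest increasing subsequence has length 4, e.g. 1, 6, 7, 13.

4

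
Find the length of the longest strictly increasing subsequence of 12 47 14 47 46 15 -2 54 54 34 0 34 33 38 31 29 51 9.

Scanning left to right, the best length ending at each element is: 12→1, 47→2, 14→2, 47→3, 46→3, 15→3, -2→1, 54→4, 54→4, 34→4, 0→2, 34→4, 33→4, 38→5, 31→4, 29→4, 51→6, 9→3.
So the longest increasing subsequence has length 6, e.g. 12, 14, 15, 34, 38, 51.

6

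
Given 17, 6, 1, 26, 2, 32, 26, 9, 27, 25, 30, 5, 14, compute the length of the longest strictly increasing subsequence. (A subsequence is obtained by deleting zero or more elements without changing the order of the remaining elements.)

5

Let dp[i] be the longest increasing subsequence ending at position i. Then dp = [1, 1, 1, 2, 2, 3, 3, 3, 4, 4, 5, 3, 4].
The maximum is 5; one witness is 1, 2, 26, 27, 30 at positions 3,5,7,9,11.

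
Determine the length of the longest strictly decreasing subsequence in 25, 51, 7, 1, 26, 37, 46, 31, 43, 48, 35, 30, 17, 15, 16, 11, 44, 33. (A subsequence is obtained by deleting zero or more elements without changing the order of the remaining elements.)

Scanning left to right, the best length ending at each element is: 25→1, 51→1, 7→2, 1→3, 26→2, 37→2, 46→2, 31→3, 43→3, 48→2, 35→4, 30→5, 17→6, 15→7, 16→7, 11→8, 44→3, 33→5.
So the longest decreasing subsequence has length 8, e.g. 51, 46, 43, 35, 30, 17, 15, 11.

8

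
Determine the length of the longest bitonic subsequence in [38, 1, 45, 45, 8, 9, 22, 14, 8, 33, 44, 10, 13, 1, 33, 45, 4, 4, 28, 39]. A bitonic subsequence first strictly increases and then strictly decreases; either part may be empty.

One longest bitonic subsequence is 1, 8, 9, 22, 33, 44, 33, 28 (positions 2,5,6,7,10,11,15,19): it rises to 44 then falls. Length 8 is optimal.

8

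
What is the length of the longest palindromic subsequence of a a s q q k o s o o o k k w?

6

Using dp[i][j] = 2 + dp[i+1][j−1] if the ends match, else max(dp[i+1][j], dp[i][j−1]):
dp[1][14] = 6. A witness is kooook at positions 6,7,9,10,11,13.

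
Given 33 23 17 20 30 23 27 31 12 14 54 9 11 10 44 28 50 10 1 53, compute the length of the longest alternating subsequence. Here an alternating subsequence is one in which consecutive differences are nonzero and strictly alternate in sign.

A longest alternating subsequence is 33, 23, 30, 23, 27, 12, 14, 9, 11, 10, 44, 28, 50, 10, 53 (positions 1,2,5,6,7,9,10,12,13,14,15,16,17,18,20); its 14 consecutive differences strictly alternate in sign, and length 15 is optimal.

15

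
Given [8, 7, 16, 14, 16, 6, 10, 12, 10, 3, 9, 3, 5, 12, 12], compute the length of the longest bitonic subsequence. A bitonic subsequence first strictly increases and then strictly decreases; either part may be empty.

7

Let inc[i] be the LIS ending at i and dec[i] the longest strictly decreasing subsequence starting at i. inc = [1, 1, 2, 2, 3, 1, 2, 3, 2, 1, 2, 1, 2, 3, 3], dec = [4, 3, 6, 5, 5, 2, 3, 4, 3, 1, 2, 1, 1, 1, 1].
max_i inc[i]+dec[i]−1 = 7, with one witness 8, 16, 14, 12, 10, 9, 5.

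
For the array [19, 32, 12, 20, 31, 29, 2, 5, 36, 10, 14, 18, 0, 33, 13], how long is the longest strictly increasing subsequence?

Let dp[i] be the longest increasing subsequence ending at position i. Then dp = [1, 2, 1, 2, 3, 3, 1, 2, 4, 3, 4, 5, 1, 6, 4].
The maximum is 6; one witness is 2, 5, 10, 14, 18, 33 at positions 7,8,10,11,12,14.

6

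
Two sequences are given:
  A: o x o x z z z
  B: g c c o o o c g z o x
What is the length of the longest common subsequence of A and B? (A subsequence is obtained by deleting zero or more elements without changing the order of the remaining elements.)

A longest common subsequence is oox (length 3); the LCS DP confirms no longer common subsequence exists.

3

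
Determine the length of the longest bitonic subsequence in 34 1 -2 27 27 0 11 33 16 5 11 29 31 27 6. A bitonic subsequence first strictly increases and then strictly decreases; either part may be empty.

Let inc[i] be the LIS ending at i and dec[i] the longest strictly decreasing subsequence starting at i. inc = [1, 1, 1, 2, 2, 2, 3, 4, 4, 3, 4, 5, 6, 5, 4], dec = [5, 2, 1, 4, 4, 1, 2, 4, 3, 1, 2, 3, 3, 2, 1].
max_i inc[i]+dec[i]−1 = 8, with one witness -2, 0, 11, 16, 29, 31, 27, 6.

8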